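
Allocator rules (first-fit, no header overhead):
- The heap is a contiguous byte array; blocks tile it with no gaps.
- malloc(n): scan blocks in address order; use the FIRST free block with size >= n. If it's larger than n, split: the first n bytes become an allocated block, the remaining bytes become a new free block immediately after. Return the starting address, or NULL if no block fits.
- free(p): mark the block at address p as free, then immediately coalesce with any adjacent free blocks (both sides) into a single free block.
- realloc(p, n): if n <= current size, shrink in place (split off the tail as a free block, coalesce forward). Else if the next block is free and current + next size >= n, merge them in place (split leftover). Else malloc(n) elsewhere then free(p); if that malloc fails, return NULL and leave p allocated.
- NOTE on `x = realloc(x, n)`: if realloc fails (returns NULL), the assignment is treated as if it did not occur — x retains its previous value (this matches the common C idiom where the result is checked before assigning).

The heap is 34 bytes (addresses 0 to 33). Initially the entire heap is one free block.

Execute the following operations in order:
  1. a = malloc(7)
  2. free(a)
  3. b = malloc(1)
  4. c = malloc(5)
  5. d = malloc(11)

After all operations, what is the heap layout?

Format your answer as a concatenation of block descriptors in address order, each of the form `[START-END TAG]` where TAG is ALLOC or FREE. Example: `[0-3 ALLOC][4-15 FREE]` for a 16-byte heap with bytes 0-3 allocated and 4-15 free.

Op 1: a = malloc(7) -> a = 0; heap: [0-6 ALLOC][7-33 FREE]
Op 2: free(a) -> (freed a); heap: [0-33 FREE]
Op 3: b = malloc(1) -> b = 0; heap: [0-0 ALLOC][1-33 FREE]
Op 4: c = malloc(5) -> c = 1; heap: [0-0 ALLOC][1-5 ALLOC][6-33 FREE]
Op 5: d = malloc(11) -> d = 6; heap: [0-0 ALLOC][1-5 ALLOC][6-16 ALLOC][17-33 FREE]

Answer: [0-0 ALLOC][1-5 ALLOC][6-16 ALLOC][17-33 FREE]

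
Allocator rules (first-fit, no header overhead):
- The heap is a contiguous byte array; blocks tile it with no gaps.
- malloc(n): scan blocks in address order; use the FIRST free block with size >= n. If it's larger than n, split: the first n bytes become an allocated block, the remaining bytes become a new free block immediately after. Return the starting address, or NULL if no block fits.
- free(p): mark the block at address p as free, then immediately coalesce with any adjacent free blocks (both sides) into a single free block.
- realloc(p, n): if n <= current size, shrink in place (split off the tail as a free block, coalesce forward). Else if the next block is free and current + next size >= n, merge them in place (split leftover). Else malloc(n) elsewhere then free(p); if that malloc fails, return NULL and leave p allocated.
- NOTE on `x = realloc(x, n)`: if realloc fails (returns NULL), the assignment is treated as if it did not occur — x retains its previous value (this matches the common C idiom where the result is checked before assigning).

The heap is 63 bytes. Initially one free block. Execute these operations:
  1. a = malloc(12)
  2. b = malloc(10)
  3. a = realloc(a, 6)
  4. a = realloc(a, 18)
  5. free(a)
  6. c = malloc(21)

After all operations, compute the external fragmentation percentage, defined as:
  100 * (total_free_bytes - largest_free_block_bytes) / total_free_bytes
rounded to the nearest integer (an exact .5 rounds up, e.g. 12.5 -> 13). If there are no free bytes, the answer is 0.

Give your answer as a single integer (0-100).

Op 1: a = malloc(12) -> a = 0; heap: [0-11 ALLOC][12-62 FREE]
Op 2: b = malloc(10) -> b = 12; heap: [0-11 ALLOC][12-21 ALLOC][22-62 FREE]
Op 3: a = realloc(a, 6) -> a = 0; heap: [0-5 ALLOC][6-11 FREE][12-21 ALLOC][22-62 FREE]
Op 4: a = realloc(a, 18) -> a = 22; heap: [0-11 FREE][12-21 ALLOC][22-39 ALLOC][40-62 FREE]
Op 5: free(a) -> (freed a); heap: [0-11 FREE][12-21 ALLOC][22-62 FREE]
Op 6: c = malloc(21) -> c = 22; heap: [0-11 FREE][12-21 ALLOC][22-42 ALLOC][43-62 FREE]
Free blocks: [12 20] total_free=32 largest=20 -> 100*(32-20)/32 = 1200/32 = 37.5 -> rounds to 38

Answer: 38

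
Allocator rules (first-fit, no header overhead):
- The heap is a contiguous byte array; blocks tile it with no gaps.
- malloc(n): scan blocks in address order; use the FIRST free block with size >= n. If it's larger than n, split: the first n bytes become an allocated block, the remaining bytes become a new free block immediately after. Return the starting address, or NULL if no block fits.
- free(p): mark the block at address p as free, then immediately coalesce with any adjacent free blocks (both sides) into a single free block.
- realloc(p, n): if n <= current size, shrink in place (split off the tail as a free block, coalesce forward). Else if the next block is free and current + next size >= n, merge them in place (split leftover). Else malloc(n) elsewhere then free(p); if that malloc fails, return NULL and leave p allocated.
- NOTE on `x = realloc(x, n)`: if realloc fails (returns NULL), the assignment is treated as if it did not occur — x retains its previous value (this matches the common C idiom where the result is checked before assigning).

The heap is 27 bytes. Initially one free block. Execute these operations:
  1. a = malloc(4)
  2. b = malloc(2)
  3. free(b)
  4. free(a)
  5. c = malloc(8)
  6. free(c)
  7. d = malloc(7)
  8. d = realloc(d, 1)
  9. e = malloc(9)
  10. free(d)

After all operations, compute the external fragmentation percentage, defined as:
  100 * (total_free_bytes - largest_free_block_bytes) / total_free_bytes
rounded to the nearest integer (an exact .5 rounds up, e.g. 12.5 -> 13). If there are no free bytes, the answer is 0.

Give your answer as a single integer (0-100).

Answer: 6

Derivation:
Op 1: a = malloc(4) -> a = 0; heap: [0-3 ALLOC][4-26 FREE]
Op 2: b = malloc(2) -> b = 4; heap: [0-3 ALLOC][4-5 ALLOC][6-26 FREE]
Op 3: free(b) -> (freed b); heap: [0-3 ALLOC][4-26 FREE]
Op 4: free(a) -> (freed a); heap: [0-26 FREE]
Op 5: c = malloc(8) -> c = 0; heap: [0-7 ALLOC][8-26 FREE]
Op 6: free(c) -> (freed c); heap: [0-26 FREE]
Op 7: d = malloc(7) -> d = 0; heap: [0-6 ALLOC][7-26 FREE]
Op 8: d = realloc(d, 1) -> d = 0; heap: [0-0 ALLOC][1-26 FREE]
Op 9: e = malloc(9) -> e = 1; heap: [0-0 ALLOC][1-9 ALLOC][10-26 FREE]
Op 10: free(d) -> (freed d); heap: [0-0 FREE][1-9 ALLOC][10-26 FREE]
Free blocks: [1 17] total_free=18 largest=17 -> 100*(18-17)/18 = 100/18 ≈ 5.556 -> rounds to 6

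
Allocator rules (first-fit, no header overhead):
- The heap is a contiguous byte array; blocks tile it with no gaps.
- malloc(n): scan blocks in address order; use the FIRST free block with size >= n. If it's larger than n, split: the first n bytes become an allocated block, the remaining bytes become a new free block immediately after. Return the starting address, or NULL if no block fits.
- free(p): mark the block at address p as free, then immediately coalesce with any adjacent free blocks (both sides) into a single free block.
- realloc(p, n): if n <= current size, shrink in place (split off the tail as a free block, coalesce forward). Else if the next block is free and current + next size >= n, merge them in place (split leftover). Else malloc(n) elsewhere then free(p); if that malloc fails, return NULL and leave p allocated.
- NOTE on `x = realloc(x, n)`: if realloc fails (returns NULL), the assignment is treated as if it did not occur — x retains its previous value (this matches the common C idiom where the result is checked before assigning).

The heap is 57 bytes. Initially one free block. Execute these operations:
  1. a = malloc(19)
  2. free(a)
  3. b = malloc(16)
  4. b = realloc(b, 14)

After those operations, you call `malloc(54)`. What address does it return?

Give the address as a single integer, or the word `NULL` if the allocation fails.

Answer: NULL

Derivation:
Op 1: a = malloc(19) -> a = 0; heap: [0-18 ALLOC][19-56 FREE]
Op 2: free(a) -> (freed a); heap: [0-56 FREE]
Op 3: b = malloc(16) -> b = 0; heap: [0-15 ALLOC][16-56 FREE]
Op 4: b = realloc(b, 14) -> b = 0; heap: [0-13 ALLOC][14-56 FREE]
malloc(54): first-fit scan over [0-13 ALLOC][14-56 FREE] -> NULL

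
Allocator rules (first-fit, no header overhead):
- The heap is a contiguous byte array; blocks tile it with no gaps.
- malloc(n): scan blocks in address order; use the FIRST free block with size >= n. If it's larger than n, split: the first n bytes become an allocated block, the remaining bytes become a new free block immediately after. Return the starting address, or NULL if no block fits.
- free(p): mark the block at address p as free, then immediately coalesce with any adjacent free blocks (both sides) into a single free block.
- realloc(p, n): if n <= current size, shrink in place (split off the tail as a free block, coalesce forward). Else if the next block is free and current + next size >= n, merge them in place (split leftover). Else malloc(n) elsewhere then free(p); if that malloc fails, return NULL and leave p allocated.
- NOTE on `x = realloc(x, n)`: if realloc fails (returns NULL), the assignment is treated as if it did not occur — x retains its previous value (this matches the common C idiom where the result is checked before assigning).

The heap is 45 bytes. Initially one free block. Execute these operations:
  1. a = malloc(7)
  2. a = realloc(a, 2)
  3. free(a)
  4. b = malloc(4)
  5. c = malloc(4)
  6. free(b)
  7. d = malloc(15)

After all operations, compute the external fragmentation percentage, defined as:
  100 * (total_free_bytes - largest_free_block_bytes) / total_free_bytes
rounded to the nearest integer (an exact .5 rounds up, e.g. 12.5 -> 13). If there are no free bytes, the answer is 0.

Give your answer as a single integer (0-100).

Answer: 15

Derivation:
Op 1: a = malloc(7) -> a = 0; heap: [0-6 ALLOC][7-44 FREE]
Op 2: a = realloc(a, 2) -> a = 0; heap: [0-1 ALLOC][2-44 FREE]
Op 3: free(a) -> (freed a); heap: [0-44 FREE]
Op 4: b = malloc(4) -> b = 0; heap: [0-3 ALLOC][4-44 FREE]
Op 5: c = malloc(4) -> c = 4; heap: [0-3 ALLOC][4-7 ALLOC][8-44 FREE]
Op 6: free(b) -> (freed b); heap: [0-3 FREE][4-7 ALLOC][8-44 FREE]
Op 7: d = malloc(15) -> d = 8; heap: [0-3 FREE][4-7 ALLOC][8-22 ALLOC][23-44 FREE]
Free blocks: [4 22] total_free=26 largest=22 -> 100*(26-22)/26 = 400/26 ≈ 15.385 -> rounds to 15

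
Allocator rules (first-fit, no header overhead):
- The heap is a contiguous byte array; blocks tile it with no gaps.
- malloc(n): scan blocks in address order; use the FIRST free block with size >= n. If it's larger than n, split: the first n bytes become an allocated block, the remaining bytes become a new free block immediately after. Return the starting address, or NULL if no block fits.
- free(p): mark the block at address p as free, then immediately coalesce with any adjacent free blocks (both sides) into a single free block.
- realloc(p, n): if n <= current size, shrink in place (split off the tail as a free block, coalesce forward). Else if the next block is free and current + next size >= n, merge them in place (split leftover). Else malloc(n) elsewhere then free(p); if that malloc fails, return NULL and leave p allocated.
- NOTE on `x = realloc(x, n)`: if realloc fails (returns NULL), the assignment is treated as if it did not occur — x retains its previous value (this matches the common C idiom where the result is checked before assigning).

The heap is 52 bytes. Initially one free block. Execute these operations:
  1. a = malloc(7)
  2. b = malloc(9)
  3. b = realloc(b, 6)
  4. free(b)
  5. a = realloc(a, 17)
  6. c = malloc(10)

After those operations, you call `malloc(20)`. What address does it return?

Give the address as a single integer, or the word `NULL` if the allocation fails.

Answer: 27

Derivation:
Op 1: a = malloc(7) -> a = 0; heap: [0-6 ALLOC][7-51 FREE]
Op 2: b = malloc(9) -> b = 7; heap: [0-6 ALLOC][7-15 ALLOC][16-51 FREE]
Op 3: b = realloc(b, 6) -> b = 7; heap: [0-6 ALLOC][7-12 ALLOC][13-51 FREE]
Op 4: free(b) -> (freed b); heap: [0-6 ALLOC][7-51 FREE]
Op 5: a = realloc(a, 17) -> a = 0; heap: [0-16 ALLOC][17-51 FREE]
Op 6: c = malloc(10) -> c = 17; heap: [0-16 ALLOC][17-26 ALLOC][27-51 FREE]
malloc(20): first-fit scan over [0-16 ALLOC][17-26 ALLOC][27-51 FREE] -> 27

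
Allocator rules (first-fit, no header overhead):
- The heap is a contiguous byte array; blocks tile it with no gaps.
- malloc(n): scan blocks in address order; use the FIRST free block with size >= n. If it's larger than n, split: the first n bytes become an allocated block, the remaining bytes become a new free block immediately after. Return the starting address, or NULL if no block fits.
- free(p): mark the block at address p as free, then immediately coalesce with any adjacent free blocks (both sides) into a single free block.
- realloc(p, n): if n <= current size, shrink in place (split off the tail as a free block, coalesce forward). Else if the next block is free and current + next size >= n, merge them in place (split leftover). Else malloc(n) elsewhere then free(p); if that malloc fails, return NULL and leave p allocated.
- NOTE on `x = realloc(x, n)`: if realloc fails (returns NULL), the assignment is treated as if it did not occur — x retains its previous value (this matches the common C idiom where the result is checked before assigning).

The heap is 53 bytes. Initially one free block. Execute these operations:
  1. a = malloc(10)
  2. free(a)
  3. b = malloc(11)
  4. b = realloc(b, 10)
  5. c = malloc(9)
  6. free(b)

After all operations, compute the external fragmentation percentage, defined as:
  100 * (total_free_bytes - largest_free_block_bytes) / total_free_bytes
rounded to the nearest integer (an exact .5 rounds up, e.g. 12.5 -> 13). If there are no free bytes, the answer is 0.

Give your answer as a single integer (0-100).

Op 1: a = malloc(10) -> a = 0; heap: [0-9 ALLOC][10-52 FREE]
Op 2: free(a) -> (freed a); heap: [0-52 FREE]
Op 3: b = malloc(11) -> b = 0; heap: [0-10 ALLOC][11-52 FREE]
Op 4: b = realloc(b, 10) -> b = 0; heap: [0-9 ALLOC][10-52 FREE]
Op 5: c = malloc(9) -> c = 10; heap: [0-9 ALLOC][10-18 ALLOC][19-52 FREE]
Op 6: free(b) -> (freed b); heap: [0-9 FREE][10-18 ALLOC][19-52 FREE]
Free blocks: [10 34] total_free=44 largest=34 -> 100*(44-34)/44 = 1000/44 ≈ 22.727 -> rounds to 23

Answer: 23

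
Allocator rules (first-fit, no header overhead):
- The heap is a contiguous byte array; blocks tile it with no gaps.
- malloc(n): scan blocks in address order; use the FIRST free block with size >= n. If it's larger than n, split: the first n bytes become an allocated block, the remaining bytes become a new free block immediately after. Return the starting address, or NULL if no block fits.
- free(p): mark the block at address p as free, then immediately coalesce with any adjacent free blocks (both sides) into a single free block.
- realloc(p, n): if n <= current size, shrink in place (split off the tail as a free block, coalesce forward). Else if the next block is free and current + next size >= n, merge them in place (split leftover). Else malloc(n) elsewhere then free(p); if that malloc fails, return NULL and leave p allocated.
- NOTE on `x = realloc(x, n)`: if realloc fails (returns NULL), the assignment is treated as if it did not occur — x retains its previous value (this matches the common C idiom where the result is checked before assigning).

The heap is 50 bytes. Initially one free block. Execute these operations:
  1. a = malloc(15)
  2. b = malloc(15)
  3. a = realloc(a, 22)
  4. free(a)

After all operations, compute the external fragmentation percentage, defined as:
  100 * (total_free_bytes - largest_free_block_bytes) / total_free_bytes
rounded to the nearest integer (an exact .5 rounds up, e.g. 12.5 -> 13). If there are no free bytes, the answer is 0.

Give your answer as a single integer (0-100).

Op 1: a = malloc(15) -> a = 0; heap: [0-14 ALLOC][15-49 FREE]
Op 2: b = malloc(15) -> b = 15; heap: [0-14 ALLOC][15-29 ALLOC][30-49 FREE]
Op 3: a = realloc(a, 22) -> NULL (a unchanged); heap: [0-14 ALLOC][15-29 ALLOC][30-49 FREE]
Op 4: free(a) -> (freed a); heap: [0-14 FREE][15-29 ALLOC][30-49 FREE]
Free blocks: [15 20] total_free=35 largest=20 -> 100*(35-20)/35 = 1500/35 ≈ 42.857 -> rounds to 43

Answer: 43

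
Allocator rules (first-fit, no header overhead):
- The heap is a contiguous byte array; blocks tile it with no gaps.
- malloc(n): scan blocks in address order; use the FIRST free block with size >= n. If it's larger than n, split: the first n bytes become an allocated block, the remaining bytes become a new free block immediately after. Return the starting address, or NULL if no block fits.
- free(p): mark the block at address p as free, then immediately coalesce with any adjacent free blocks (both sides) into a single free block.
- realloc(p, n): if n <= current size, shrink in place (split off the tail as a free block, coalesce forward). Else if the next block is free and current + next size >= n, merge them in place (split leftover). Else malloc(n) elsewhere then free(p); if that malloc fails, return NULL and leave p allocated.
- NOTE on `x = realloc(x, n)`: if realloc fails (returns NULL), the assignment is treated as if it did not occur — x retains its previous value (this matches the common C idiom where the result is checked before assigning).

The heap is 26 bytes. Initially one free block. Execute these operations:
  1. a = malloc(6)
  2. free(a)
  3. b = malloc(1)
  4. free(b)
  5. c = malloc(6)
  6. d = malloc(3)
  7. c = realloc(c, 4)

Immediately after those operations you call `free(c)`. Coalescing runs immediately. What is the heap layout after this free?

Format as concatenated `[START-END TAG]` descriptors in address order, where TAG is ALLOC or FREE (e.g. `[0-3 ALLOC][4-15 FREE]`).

Op 1: a = malloc(6) -> a = 0; heap: [0-5 ALLOC][6-25 FREE]
Op 2: free(a) -> (freed a); heap: [0-25 FREE]
Op 3: b = malloc(1) -> b = 0; heap: [0-0 ALLOC][1-25 FREE]
Op 4: free(b) -> (freed b); heap: [0-25 FREE]
Op 5: c = malloc(6) -> c = 0; heap: [0-5 ALLOC][6-25 FREE]
Op 6: d = malloc(3) -> d = 6; heap: [0-5 ALLOC][6-8 ALLOC][9-25 FREE]
Op 7: c = realloc(c, 4) -> c = 0; heap: [0-3 ALLOC][4-5 FREE][6-8 ALLOC][9-25 FREE]
free(c): c = 0 -> block [0-3 ALLOC]; mark free, coalesce with adjacent free neighbors -> [0-5 FREE][6-8 ALLOC][9-25 FREE]

Answer: [0-5 FREE][6-8 ALLOC][9-25 FREE]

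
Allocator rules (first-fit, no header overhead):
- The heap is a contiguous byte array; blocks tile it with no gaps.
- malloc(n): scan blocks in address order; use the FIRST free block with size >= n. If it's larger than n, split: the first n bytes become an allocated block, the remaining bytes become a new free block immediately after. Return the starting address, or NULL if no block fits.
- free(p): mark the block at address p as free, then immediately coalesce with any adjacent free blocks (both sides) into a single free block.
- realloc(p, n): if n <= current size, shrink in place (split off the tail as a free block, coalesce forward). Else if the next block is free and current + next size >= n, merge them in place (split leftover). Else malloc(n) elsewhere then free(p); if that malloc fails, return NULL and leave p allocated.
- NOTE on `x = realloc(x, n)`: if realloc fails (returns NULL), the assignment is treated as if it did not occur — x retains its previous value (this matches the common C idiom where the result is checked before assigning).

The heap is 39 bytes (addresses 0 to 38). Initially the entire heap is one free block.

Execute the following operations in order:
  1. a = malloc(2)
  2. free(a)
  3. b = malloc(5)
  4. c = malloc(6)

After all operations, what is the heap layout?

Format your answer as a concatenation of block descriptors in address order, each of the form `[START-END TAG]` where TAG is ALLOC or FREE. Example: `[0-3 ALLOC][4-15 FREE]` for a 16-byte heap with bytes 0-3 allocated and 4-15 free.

Answer: [0-4 ALLOC][5-10 ALLOC][11-38 FREE]

Derivation:
Op 1: a = malloc(2) -> a = 0; heap: [0-1 ALLOC][2-38 FREE]
Op 2: free(a) -> (freed a); heap: [0-38 FREE]
Op 3: b = malloc(5) -> b = 0; heap: [0-4 ALLOC][5-38 FREE]
Op 4: c = malloc(6) -> c = 5; heap: [0-4 ALLOC][5-10 ALLOC][11-38 FREE]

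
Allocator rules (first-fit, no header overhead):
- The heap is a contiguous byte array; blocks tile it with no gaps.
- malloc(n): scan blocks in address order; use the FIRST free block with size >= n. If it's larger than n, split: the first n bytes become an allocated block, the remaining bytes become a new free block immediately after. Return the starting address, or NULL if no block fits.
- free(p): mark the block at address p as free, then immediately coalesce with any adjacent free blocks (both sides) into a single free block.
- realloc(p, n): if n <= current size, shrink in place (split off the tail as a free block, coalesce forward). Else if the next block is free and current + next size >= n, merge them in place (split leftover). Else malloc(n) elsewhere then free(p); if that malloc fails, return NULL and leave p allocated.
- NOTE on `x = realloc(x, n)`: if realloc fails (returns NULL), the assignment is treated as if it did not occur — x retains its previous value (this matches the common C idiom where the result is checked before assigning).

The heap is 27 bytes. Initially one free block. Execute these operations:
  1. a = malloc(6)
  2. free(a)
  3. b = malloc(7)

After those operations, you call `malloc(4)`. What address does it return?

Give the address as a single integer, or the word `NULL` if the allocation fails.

Op 1: a = malloc(6) -> a = 0; heap: [0-5 ALLOC][6-26 FREE]
Op 2: free(a) -> (freed a); heap: [0-26 FREE]
Op 3: b = malloc(7) -> b = 0; heap: [0-6 ALLOC][7-26 FREE]
malloc(4): first-fit scan over [0-6 ALLOC][7-26 FREE] -> 7

Answer: 7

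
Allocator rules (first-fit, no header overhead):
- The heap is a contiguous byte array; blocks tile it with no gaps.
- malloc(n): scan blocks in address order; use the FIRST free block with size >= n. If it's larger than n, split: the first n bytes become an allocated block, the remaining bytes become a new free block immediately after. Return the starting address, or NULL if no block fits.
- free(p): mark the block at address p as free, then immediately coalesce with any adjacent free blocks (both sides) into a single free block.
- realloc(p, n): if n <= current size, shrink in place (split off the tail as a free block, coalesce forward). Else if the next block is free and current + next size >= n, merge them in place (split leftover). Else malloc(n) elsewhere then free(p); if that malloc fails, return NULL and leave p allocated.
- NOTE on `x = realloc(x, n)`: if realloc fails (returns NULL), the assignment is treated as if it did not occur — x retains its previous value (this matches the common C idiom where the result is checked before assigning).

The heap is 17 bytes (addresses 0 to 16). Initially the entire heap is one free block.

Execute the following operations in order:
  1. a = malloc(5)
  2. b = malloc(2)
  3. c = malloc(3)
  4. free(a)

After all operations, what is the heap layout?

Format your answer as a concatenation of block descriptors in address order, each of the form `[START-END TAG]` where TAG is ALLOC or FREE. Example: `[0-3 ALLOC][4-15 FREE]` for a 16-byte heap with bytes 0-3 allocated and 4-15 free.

Answer: [0-4 FREE][5-6 ALLOC][7-9 ALLOC][10-16 FREE]

Derivation:
Op 1: a = malloc(5) -> a = 0; heap: [0-4 ALLOC][5-16 FREE]
Op 2: b = malloc(2) -> b = 5; heap: [0-4 ALLOC][5-6 ALLOC][7-16 FREE]
Op 3: c = malloc(3) -> c = 7; heap: [0-4 ALLOC][5-6 ALLOC][7-9 ALLOC][10-16 FREE]
Op 4: free(a) -> (freed a); heap: [0-4 FREE][5-6 ALLOC][7-9 ALLOC][10-16 FREE]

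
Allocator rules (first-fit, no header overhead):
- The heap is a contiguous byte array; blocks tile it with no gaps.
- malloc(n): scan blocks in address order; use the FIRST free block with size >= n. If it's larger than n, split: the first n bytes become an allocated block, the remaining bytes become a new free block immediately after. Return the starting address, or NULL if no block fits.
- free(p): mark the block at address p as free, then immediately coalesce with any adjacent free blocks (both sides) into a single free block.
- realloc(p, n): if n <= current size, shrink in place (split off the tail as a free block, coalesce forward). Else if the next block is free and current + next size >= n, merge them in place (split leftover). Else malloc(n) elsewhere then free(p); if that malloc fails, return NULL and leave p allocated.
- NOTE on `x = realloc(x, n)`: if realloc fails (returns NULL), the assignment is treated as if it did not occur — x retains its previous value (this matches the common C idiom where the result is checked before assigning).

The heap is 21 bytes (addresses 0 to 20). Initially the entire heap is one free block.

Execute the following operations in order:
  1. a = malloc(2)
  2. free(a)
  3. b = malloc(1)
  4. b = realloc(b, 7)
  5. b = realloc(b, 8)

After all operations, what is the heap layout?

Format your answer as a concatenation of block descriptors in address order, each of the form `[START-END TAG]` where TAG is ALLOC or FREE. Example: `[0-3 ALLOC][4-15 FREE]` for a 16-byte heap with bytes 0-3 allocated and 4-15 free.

Answer: [0-7 ALLOC][8-20 FREE]

Derivation:
Op 1: a = malloc(2) -> a = 0; heap: [0-1 ALLOC][2-20 FREE]
Op 2: free(a) -> (freed a); heap: [0-20 FREE]
Op 3: b = malloc(1) -> b = 0; heap: [0-0 ALLOC][1-20 FREE]
Op 4: b = realloc(b, 7) -> b = 0; heap: [0-6 ALLOC][7-20 FREE]
Op 5: b = realloc(b, 8) -> b = 0; heap: [0-7 ALLOC][8-20 FREE]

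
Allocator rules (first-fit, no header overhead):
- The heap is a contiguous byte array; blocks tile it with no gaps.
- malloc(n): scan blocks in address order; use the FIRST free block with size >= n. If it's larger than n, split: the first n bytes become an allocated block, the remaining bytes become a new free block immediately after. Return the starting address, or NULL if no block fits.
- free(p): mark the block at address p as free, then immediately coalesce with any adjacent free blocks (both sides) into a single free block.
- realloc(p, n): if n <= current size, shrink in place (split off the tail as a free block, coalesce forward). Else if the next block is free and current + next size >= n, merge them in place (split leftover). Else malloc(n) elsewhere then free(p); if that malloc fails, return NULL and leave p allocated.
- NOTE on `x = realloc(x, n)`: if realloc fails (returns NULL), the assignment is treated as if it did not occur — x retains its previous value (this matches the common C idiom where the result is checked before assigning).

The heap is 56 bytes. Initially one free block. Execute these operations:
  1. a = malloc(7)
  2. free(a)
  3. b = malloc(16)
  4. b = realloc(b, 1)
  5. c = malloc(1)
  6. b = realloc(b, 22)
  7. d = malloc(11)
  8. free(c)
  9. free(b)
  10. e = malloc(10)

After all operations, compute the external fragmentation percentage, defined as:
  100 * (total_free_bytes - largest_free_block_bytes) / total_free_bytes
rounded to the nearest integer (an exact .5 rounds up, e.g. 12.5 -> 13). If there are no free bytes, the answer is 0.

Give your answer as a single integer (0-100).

Op 1: a = malloc(7) -> a = 0; heap: [0-6 ALLOC][7-55 FREE]
Op 2: free(a) -> (freed a); heap: [0-55 FREE]
Op 3: b = malloc(16) -> b = 0; heap: [0-15 ALLOC][16-55 FREE]
Op 4: b = realloc(b, 1) -> b = 0; heap: [0-0 ALLOC][1-55 FREE]
Op 5: c = malloc(1) -> c = 1; heap: [0-0 ALLOC][1-1 ALLOC][2-55 FREE]
Op 6: b = realloc(b, 22) -> b = 2; heap: [0-0 FREE][1-1 ALLOC][2-23 ALLOC][24-55 FREE]
Op 7: d = malloc(11) -> d = 24; heap: [0-0 FREE][1-1 ALLOC][2-23 ALLOC][24-34 ALLOC][35-55 FREE]
Op 8: free(c) -> (freed c); heap: [0-1 FREE][2-23 ALLOC][24-34 ALLOC][35-55 FREE]
Op 9: free(b) -> (freed b); heap: [0-23 FREE][24-34 ALLOC][35-55 FREE]
Op 10: e = malloc(10) -> e = 0; heap: [0-9 ALLOC][10-23 FREE][24-34 ALLOC][35-55 FREE]
Free blocks: [14 21] total_free=35 largest=21 -> 100*(35-21)/35 = 1400/35 = 40

Answer: 40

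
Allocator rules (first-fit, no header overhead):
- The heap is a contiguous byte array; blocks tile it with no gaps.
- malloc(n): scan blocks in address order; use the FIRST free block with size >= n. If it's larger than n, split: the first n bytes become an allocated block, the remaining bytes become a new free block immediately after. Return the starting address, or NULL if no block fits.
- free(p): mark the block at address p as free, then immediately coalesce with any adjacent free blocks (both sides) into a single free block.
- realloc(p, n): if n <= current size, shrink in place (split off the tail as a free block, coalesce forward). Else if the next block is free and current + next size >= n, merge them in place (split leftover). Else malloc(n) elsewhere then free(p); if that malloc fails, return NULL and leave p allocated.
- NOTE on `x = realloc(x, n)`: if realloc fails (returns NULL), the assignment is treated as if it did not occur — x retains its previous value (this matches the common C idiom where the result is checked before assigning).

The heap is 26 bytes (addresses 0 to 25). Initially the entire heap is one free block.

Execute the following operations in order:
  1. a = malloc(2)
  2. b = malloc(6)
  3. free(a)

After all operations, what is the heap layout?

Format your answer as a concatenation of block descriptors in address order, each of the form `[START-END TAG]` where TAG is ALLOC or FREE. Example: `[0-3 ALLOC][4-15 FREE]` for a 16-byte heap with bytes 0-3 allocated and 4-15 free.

Op 1: a = malloc(2) -> a = 0; heap: [0-1 ALLOC][2-25 FREE]
Op 2: b = malloc(6) -> b = 2; heap: [0-1 ALLOC][2-7 ALLOC][8-25 FREE]
Op 3: free(a) -> (freed a); heap: [0-1 FREE][2-7 ALLOC][8-25 FREE]

Answer: [0-1 FREE][2-7 ALLOC][8-25 FREE]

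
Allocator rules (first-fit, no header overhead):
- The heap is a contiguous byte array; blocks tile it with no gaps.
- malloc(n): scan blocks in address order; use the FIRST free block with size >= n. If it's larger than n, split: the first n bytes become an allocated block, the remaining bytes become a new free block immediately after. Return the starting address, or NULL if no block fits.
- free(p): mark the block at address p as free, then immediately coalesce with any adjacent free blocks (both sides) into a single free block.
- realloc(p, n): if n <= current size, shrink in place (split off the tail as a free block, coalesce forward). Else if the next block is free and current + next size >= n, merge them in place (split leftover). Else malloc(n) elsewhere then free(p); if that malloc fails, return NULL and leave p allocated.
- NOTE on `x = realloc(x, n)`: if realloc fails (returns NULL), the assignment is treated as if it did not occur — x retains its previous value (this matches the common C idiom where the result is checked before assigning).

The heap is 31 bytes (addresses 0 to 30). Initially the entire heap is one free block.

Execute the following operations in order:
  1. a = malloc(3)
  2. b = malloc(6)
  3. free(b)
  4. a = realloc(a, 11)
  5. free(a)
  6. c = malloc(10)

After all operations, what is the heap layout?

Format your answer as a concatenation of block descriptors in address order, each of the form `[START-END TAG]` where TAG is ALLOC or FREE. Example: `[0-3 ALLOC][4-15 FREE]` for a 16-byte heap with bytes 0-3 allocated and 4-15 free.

Op 1: a = malloc(3) -> a = 0; heap: [0-2 ALLOC][3-30 FREE]
Op 2: b = malloc(6) -> b = 3; heap: [0-2 ALLOC][3-8 ALLOC][9-30 FREE]
Op 3: free(b) -> (freed b); heap: [0-2 ALLOC][3-30 FREE]
Op 4: a = realloc(a, 11) -> a = 0; heap: [0-10 ALLOC][11-30 FREE]
Op 5: free(a) -> (freed a); heap: [0-30 FREE]
Op 6: c = malloc(10) -> c = 0; heap: [0-9 ALLOC][10-30 FREE]

Answer: [0-9 ALLOC][10-30 FREE]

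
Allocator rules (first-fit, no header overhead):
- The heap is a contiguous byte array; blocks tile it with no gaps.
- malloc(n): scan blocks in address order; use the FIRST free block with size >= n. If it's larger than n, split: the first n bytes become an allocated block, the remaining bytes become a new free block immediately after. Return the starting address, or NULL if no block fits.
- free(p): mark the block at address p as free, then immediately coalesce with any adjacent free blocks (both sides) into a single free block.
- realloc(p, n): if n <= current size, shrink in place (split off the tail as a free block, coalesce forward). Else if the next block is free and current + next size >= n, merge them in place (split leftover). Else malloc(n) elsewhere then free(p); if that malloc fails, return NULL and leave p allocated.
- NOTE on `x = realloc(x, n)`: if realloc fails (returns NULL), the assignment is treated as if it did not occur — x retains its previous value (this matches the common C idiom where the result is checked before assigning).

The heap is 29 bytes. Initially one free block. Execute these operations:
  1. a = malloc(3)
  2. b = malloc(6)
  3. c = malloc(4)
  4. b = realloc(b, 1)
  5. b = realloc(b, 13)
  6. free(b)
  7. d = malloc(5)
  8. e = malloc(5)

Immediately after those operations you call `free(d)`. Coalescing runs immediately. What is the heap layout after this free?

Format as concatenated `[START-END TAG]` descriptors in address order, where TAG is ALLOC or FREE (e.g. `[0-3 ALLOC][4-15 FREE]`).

Answer: [0-2 ALLOC][3-8 FREE][9-12 ALLOC][13-17 ALLOC][18-28 FREE]

Derivation:
Op 1: a = malloc(3) -> a = 0; heap: [0-2 ALLOC][3-28 FREE]
Op 2: b = malloc(6) -> b = 3; heap: [0-2 ALLOC][3-8 ALLOC][9-28 FREE]
Op 3: c = malloc(4) -> c = 9; heap: [0-2 ALLOC][3-8 ALLOC][9-12 ALLOC][13-28 FREE]
Op 4: b = realloc(b, 1) -> b = 3; heap: [0-2 ALLOC][3-3 ALLOC][4-8 FREE][9-12 ALLOC][13-28 FREE]
Op 5: b = realloc(b, 13) -> b = 13; heap: [0-2 ALLOC][3-8 FREE][9-12 ALLOC][13-25 ALLOC][26-28 FREE]
Op 6: free(b) -> (freed b); heap: [0-2 ALLOC][3-8 FREE][9-12 ALLOC][13-28 FREE]
Op 7: d = malloc(5) -> d = 3; heap: [0-2 ALLOC][3-7 ALLOC][8-8 FREE][9-12 ALLOC][13-28 FREE]
Op 8: e = malloc(5) -> e = 13; heap: [0-2 ALLOC][3-7 ALLOC][8-8 FREE][9-12 ALLOC][13-17 ALLOC][18-28 FREE]
free(d): d = 3 -> block [3-7 ALLOC]; mark free, coalesce with adjacent free neighbors -> [0-2 ALLOC][3-8 FREE][9-12 ALLOC][13-17 ALLOC][18-28 FREE]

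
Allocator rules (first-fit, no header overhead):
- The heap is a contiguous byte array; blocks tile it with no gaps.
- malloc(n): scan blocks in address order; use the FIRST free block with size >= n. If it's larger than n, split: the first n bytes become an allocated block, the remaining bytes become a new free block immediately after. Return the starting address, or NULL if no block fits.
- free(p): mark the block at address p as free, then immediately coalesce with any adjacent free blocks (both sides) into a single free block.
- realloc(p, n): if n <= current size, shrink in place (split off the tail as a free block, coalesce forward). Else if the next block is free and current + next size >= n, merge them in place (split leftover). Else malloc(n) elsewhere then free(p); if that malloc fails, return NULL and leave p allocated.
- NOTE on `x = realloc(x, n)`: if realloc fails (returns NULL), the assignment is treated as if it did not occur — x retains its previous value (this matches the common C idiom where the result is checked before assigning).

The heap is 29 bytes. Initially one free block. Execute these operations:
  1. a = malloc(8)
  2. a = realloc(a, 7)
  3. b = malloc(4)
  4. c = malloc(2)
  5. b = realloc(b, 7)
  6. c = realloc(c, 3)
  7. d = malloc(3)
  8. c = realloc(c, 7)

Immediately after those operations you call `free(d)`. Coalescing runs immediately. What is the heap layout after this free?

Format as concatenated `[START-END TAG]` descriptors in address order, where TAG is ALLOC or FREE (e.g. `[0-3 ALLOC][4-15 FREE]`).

Answer: [0-6 ALLOC][7-12 FREE][13-19 ALLOC][20-26 ALLOC][27-28 FREE]

Derivation:
Op 1: a = malloc(8) -> a = 0; heap: [0-7 ALLOC][8-28 FREE]
Op 2: a = realloc(a, 7) -> a = 0; heap: [0-6 ALLOC][7-28 FREE]
Op 3: b = malloc(4) -> b = 7; heap: [0-6 ALLOC][7-10 ALLOC][11-28 FREE]
Op 4: c = malloc(2) -> c = 11; heap: [0-6 ALLOC][7-10 ALLOC][11-12 ALLOC][13-28 FREE]
Op 5: b = realloc(b, 7) -> b = 13; heap: [0-6 ALLOC][7-10 FREE][11-12 ALLOC][13-19 ALLOC][20-28 FREE]
Op 6: c = realloc(c, 3) -> c = 7; heap: [0-6 ALLOC][7-9 ALLOC][10-12 FREE][13-19 ALLOC][20-28 FREE]
Op 7: d = malloc(3) -> d = 10; heap: [0-6 ALLOC][7-9 ALLOC][10-12 ALLOC][13-19 ALLOC][20-28 FREE]
Op 8: c = realloc(c, 7) -> c = 20; heap: [0-6 ALLOC][7-9 FREE][10-12 ALLOC][13-19 ALLOC][20-26 ALLOC][27-28 FREE]
free(d): d = 10 -> block [10-12 ALLOC]; mark free, coalesce with adjacent free neighbors -> [0-6 ALLOC][7-12 FREE][13-19 ALLOC][20-26 ALLOC][27-28 FREE]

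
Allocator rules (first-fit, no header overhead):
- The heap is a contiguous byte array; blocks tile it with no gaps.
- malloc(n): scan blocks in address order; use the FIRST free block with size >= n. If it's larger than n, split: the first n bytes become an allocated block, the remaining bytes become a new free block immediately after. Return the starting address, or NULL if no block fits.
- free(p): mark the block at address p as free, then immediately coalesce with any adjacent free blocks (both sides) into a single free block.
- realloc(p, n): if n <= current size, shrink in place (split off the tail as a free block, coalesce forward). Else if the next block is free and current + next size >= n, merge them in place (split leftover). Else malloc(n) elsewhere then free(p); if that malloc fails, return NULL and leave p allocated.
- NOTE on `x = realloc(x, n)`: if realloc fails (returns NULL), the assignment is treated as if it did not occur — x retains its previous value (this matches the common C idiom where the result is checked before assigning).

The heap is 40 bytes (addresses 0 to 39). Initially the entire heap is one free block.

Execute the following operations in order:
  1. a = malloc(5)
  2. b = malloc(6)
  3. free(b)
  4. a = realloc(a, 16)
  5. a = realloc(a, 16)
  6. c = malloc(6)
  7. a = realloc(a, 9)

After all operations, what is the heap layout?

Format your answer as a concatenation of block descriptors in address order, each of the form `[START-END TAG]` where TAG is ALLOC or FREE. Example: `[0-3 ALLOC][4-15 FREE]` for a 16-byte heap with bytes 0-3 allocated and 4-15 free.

Op 1: a = malloc(5) -> a = 0; heap: [0-4 ALLOC][5-39 FREE]
Op 2: b = malloc(6) -> b = 5; heap: [0-4 ALLOC][5-10 ALLOC][11-39 FREE]
Op 3: free(b) -> (freed b); heap: [0-4 ALLOC][5-39 FREE]
Op 4: a = realloc(a, 16) -> a = 0; heap: [0-15 ALLOC][16-39 FREE]
Op 5: a = realloc(a, 16) -> a = 0; heap: [0-15 ALLOC][16-39 FREE]
Op 6: c = malloc(6) -> c = 16; heap: [0-15 ALLOC][16-21 ALLOC][22-39 FREE]
Op 7: a = realloc(a, 9) -> a = 0; heap: [0-8 ALLOC][9-15 FREE][16-21 ALLOC][22-39 FREE]

Answer: [0-8 ALLOC][9-15 FREE][16-21 ALLOC][22-39 FREE]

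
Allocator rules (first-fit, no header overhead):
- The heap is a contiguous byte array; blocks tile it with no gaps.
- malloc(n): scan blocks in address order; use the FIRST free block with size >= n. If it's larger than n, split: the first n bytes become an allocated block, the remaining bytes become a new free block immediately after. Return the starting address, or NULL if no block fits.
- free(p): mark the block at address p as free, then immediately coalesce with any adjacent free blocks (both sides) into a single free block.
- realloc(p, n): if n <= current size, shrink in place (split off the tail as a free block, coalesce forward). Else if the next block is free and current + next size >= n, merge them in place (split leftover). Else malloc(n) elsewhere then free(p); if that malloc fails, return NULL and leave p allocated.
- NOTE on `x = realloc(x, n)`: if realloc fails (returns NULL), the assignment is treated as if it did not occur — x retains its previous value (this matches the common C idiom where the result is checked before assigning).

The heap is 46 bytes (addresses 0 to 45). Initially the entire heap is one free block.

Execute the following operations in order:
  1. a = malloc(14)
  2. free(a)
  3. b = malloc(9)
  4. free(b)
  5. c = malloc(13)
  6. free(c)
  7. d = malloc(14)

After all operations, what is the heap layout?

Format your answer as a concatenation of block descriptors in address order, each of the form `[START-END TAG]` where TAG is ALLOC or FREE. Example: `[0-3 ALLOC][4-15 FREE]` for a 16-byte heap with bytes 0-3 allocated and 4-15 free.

Op 1: a = malloc(14) -> a = 0; heap: [0-13 ALLOC][14-45 FREE]
Op 2: free(a) -> (freed a); heap: [0-45 FREE]
Op 3: b = malloc(9) -> b = 0; heap: [0-8 ALLOC][9-45 FREE]
Op 4: free(b) -> (freed b); heap: [0-45 FREE]
Op 5: c = malloc(13) -> c = 0; heap: [0-12 ALLOC][13-45 FREE]
Op 6: free(c) -> (freed c); heap: [0-45 FREE]
Op 7: d = malloc(14) -> d = 0; heap: [0-13 ALLOC][14-45 FREE]

Answer: [0-13 ALLOC][14-45 FREE]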